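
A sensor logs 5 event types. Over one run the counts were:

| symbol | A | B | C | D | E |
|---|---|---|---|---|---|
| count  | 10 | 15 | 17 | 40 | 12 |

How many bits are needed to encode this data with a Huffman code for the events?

Build the Huffman tree bottom-up:
A(10) + E(12) → 22
B(15) + C(17) → 32
22 + 32 → 54
D(40) + 54 → 94
Each symbol's bit-cost is frequency × depth; summing gives 202 bits (equivalently 22 + 32 + 54 + 94).

202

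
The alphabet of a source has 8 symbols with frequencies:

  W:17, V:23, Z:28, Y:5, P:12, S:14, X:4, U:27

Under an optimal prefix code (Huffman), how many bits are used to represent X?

Repeatedly merge the two smallest:
X(4) + Y(5) → 9
9 + P(12) → 21
S(14) + W(17) → 31
21 + V(23) → 44
U(27) + Z(28) → 55
31 + 44 → 75
55 + 75 → 130
The subtree containing X is merged 5 times, so code length = 5.

5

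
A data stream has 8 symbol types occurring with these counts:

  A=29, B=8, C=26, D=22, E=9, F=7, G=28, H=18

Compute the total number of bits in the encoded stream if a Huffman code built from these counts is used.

Merge the two smallest weights repeatedly:
merge F(7) and B(8): 15
merge E(9) and 15: 24
merge H(18) and D(22): 40
merge 24 and C(26): 50
merge G(28) and A(29): 57
merge 40 and 50: 90
merge 57 and 90: 147
Each symbol's bit-cost is frequency × depth; summing gives 423 bits (equivalently 15 + 24 + 40 + 50 + 57 + 90 + 147).

423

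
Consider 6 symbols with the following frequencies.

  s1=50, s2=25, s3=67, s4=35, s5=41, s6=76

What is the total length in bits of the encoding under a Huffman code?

739

Merge the two smallest weights repeatedly:
merge s2(25) and s4(35): 60
merge s5(41) and s1(50): 91
merge 60 and s3(67): 127
merge s6(76) and 91: 167
merge 127 and 167: 294
The encoded length is the sum of every internal node's weight: 60 + 91 + 127 + 167 + 294 = 739 bits.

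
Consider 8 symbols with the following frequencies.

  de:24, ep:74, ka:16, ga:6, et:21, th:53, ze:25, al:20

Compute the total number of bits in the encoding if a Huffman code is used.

653

Build the Huffman tree bottom-up:
combine ga(6), ka(16) → 22
combine al(20), et(21) → 41
combine 22, de(24) → 46
combine ze(25), 41 → 66
combine 46, th(53) → 99
combine 66, ep(74) → 140
combine 99, 140 → 239
The encoded length is the sum of every internal node's weight: 22 + 41 + 46 + 66 + 99 + 140 + 239 = 653 bits.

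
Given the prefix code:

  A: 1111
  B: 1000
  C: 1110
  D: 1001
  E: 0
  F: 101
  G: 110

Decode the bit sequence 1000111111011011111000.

BAGGAB

Read left to right; each codeword is recognised as soon as it completes (prefix code):
  1000→B | 1111→A | 110→G | 110→G | 1111→A | 1000→B
Decoded message: BAGGAB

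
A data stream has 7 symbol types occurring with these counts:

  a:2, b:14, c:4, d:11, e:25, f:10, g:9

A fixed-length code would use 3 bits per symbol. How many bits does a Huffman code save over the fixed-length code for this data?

Fixed-length: 3 bits × 75 symbols = 225 bits.
Huffman merges:
combine a(2), c(4) → 6
combine 6, g(9) → 15
combine f(10), d(11) → 21
combine b(14), 15 → 29
combine 21, e(25) → 46
combine 29, 46 → 75
Huffman total = 6 + 15 + 21 + 29 + 46 + 75 = 192 bits.
Saving = 225 − 192 = 33 bits.

33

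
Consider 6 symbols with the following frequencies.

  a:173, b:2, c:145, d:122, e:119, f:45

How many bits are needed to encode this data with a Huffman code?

1425

Greedily combine the two least-frequent nodes:
merge b(2) and f(45): 47
merge 47 and e(119): 166
merge d(122) and c(145): 267
merge 166 and a(173): 339
merge 267 and 339: 606
The encoded length is the sum of every internal node's weight: 47 + 166 + 267 + 339 + 606 = 1425 bits.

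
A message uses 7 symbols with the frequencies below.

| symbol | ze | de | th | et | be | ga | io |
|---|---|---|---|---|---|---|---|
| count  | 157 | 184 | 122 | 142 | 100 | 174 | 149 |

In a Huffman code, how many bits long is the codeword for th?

3

Build the tree from the bottom:
be(100) + th(122) → 222
et(142) + io(149) → 291
ze(157) + ga(174) → 331
de(184) + 222 → 406
291 + 331 → 622
406 + 622 → 1028
th's leaf is at depth 3, giving a 3-bit codeword.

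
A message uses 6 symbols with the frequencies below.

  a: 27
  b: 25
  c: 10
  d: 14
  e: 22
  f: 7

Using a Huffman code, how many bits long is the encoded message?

Merge the two smallest weights repeatedly:
combine f(7), c(10) → 17
combine d(14), 17 → 31
combine e(22), b(25) → 47
combine a(27), 31 → 58
combine 47, 58 → 105
Each symbol's bit-cost is frequency × depth; summing gives 258 bits (equivalently 17 + 31 + 47 + 58 + 105).

258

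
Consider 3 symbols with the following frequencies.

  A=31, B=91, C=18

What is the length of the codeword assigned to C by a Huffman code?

2

Build the tree from the bottom:
combine C(18), A(31) → 49
combine 49, B(91) → 140
C's leaf is at depth 2, giving a 2-bit codeword.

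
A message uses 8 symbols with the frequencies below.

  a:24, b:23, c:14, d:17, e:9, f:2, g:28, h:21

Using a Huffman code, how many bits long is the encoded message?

Build the Huffman tree bottom-up:
combine f(2), e(9) → 11
combine 11, c(14) → 25
combine d(17), h(21) → 38
combine b(23), a(24) → 47
combine 25, g(28) → 53
combine 38, 47 → 85
combine 53, 85 → 138
The encoded length is the sum of every internal node's weight: 11 + 25 + 38 + 47 + 53 + 85 + 138 = 397 bits.

397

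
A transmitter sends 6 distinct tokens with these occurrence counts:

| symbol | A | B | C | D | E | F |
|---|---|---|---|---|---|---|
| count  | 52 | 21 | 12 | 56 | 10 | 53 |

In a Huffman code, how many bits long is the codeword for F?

Huffman merges, smallest pair first:
E(10) + C(12) → 22
B(21) + 22 → 43
43 + A(52) → 95
F(53) + D(56) → 109
95 + 109 → 204
F's leaf is at depth 2, giving a 2-bit codeword.

2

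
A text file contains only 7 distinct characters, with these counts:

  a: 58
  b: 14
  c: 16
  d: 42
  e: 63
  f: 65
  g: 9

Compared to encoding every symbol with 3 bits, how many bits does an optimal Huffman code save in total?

124

Fixed-length: 3 bits × 267 symbols = 801 bits.
Huffman merges:
combine g(9), b(14) → 23
combine c(16), 23 → 39
combine 39, d(42) → 81
combine a(58), e(63) → 121
combine f(65), 81 → 146
combine 121, 146 → 267
Huffman total = 23 + 39 + 81 + 121 + 146 + 267 = 677 bits.
Saving = 801 − 677 = 124 bits.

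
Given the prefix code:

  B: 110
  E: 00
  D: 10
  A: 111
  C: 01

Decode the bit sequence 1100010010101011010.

Read left to right; each codeword is recognised as soon as it completes (prefix code):
  110→B | 00→E | 10→D | 01→C | 01→C | 01→C | 01→C | 10→D | 10→D
Decoded message: BEDCCCCDD

BEDCCCCDD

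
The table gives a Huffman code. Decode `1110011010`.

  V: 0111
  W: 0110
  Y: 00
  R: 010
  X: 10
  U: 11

Read left to right; each codeword is recognised as soon as it completes (prefix code):
  11→U | 10→X | 0110→W | 10→X
Decoded message: UXWX

UXWX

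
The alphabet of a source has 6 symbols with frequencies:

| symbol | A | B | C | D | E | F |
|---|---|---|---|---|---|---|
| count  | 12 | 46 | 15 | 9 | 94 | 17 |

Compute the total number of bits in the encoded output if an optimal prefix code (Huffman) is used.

398

Greedily combine the two least-frequent nodes:
D(9) + A(12) → 21
C(15) + F(17) → 32
21 + 32 → 53
B(46) + 53 → 99
E(94) + 99 → 193
Total encoded bits = sum of merged weights = 21 + 32 + 53 + 99 + 193 = 398.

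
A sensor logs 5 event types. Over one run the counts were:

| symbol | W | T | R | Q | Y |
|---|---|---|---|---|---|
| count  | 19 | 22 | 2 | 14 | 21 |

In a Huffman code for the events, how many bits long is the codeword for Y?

Repeatedly merge the two smallest:
combine R(2), Q(14) → 16
combine 16, W(19) → 35
combine Y(21), T(22) → 43
combine 35, 43 → 78
Y's leaf is at depth 2, giving a 2-bit codeword.

2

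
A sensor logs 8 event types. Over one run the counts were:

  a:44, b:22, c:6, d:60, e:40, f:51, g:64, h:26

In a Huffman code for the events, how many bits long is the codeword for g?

2

Huffman merges, smallest pair first:
combine c(6), b(22) → 28
combine h(26), 28 → 54
combine e(40), a(44) → 84
combine f(51), 54 → 105
combine d(60), g(64) → 124
combine 84, 105 → 189
combine 124, 189 → 313
g's leaf is at depth 2, giving a 2-bit codeword.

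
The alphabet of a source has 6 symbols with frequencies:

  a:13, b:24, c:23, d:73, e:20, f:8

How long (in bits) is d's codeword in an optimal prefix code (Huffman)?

1

Build the tree from the bottom:
merge f(8) and a(13): 21
merge e(20) and 21: 41
merge c(23) and b(24): 47
merge 41 and 47: 88
merge d(73) and 88: 161
d sits one level below the root: a 1-bit codeword.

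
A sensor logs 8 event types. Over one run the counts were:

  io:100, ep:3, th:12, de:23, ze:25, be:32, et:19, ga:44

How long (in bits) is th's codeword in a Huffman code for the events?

Build the tree from the bottom:
ep(3) + th(12) → 15
15 + et(19) → 34
de(23) + ze(25) → 48
be(32) + 34 → 66
ga(44) + 48 → 92
66 + 92 → 158
io(100) + 158 → 258
The subtree containing th is merged 5 times, so code length = 5.

5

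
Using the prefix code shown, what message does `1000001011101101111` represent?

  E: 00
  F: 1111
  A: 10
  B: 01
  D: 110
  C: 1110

AEEACDF

Read left to right; each codeword is recognised as soon as it completes (prefix code):
  10→A | 00→E | 00→E | 10→A | 1110→C | 110→D | 1111→F
Decoded message: AEEACDF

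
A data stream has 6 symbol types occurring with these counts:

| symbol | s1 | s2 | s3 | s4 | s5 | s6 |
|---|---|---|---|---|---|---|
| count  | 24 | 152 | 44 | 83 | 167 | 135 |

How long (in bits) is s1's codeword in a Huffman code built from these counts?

Huffman merges, smallest pair first:
combine s1(24), s3(44) → 68
combine 68, s4(83) → 151
combine s6(135), 151 → 286
combine s2(152), s5(167) → 319
combine 286, 319 → 605
The subtree containing s1 is merged 4 times, so code length = 4.

4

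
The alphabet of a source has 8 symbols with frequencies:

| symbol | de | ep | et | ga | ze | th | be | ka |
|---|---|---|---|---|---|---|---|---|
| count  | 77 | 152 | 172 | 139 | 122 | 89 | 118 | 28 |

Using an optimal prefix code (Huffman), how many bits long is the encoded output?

Build the Huffman tree bottom-up:
ka(28) + de(77) → 105
th(89) + 105 → 194
be(118) + ze(122) → 240
ga(139) + ep(152) → 291
et(172) + 194 → 366
240 + 291 → 531
366 + 531 → 897
The encoded length is the sum of every internal node's weight: 105 + 194 + 240 + 291 + 366 + 531 + 897 = 2624 bits.

2624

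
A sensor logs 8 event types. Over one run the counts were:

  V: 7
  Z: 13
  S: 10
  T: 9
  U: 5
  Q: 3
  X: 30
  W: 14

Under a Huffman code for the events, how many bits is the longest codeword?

Merge the two lowest-weight nodes at each step:
Q(3) + U(5) → 8
V(7) + 8 → 15
T(9) + S(10) → 19
Z(13) + W(14) → 27
15 + 19 → 34
27 + X(30) → 57
34 + 57 → 91
Maximum depth reached is 4.

4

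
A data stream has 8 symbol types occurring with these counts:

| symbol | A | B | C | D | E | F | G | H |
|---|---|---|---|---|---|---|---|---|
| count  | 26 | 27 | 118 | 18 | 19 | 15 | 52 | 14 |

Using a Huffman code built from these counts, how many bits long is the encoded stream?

Greedily combine the two least-frequent nodes:
combine H(14), F(15) → 29
combine D(18), E(19) → 37
combine A(26), B(27) → 53
combine 29, 37 → 66
combine G(52), 53 → 105
combine 66, 105 → 171
combine C(118), 171 → 289
The encoded length is the sum of every internal node's weight: 29 + 37 + 53 + 66 + 105 + 171 + 289 = 750 bits.

750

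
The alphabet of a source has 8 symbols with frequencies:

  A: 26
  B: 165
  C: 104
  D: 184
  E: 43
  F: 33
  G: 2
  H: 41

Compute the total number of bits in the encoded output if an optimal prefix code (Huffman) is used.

1514

Greedily combine the two least-frequent nodes:
G(2) + A(26) → 28
28 + F(33) → 61
H(41) + E(43) → 84
61 + 84 → 145
C(104) + 145 → 249
B(165) + D(184) → 349
249 + 349 → 598
Each symbol's bit-cost is frequency × depth; summing gives 1514 bits (equivalently 28 + 61 + 84 + 145 + 249 + 349 + 598).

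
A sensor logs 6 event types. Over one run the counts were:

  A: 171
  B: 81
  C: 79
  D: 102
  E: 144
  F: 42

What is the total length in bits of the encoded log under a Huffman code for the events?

1542

Build the Huffman tree bottom-up:
merge F(42) and C(79): 121
merge B(81) and D(102): 183
merge 121 and E(144): 265
merge A(171) and 183: 354
merge 265 and 354: 619
Total encoded bits = sum of merged weights = 121 + 183 + 265 + 354 + 619 = 1542.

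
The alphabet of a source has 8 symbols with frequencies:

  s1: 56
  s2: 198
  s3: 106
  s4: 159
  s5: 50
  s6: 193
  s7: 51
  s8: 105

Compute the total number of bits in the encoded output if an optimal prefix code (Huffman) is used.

2621

Build the Huffman tree bottom-up:
merge s5(50) and s7(51): 101
merge s1(56) and 101: 157
merge s8(105) and s3(106): 211
merge 157 and s4(159): 316
merge s6(193) and s2(198): 391
merge 211 and 316: 527
merge 391 and 527: 918
Total encoded bits = sum of merged weights = 101 + 157 + 211 + 316 + 391 + 527 + 918 = 2621.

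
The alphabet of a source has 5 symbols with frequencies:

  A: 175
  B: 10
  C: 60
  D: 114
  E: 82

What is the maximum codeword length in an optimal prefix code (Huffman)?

Merge the two lowest-weight nodes at each step:
combine B(10), C(60) → 70
combine 70, E(82) → 152
combine D(114), 152 → 266
combine A(175), 266 → 441
The first pair merged (B, C) ends up deepest, at depth 4.

4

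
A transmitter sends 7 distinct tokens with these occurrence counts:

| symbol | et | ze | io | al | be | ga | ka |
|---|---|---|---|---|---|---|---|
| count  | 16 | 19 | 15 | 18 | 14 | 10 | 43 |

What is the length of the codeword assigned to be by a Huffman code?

Huffman merges, smallest pair first:
merge ga(10) and be(14): 24
merge io(15) and et(16): 31
merge al(18) and ze(19): 37
merge 24 and 31: 55
merge 37 and ka(43): 80
merge 55 and 80: 135
The subtree containing be is merged 3 times, so code length = 3.

3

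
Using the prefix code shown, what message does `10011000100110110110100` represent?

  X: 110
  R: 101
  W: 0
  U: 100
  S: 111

UXWWUXXXU

Read left to right; each codeword is recognised as soon as it completes (prefix code):
  100→U | 110→X | 0→W | 0→W | 100→U | 110→X | 110→X | 110→X | 100→U
Decoded message: UXWWUXXXU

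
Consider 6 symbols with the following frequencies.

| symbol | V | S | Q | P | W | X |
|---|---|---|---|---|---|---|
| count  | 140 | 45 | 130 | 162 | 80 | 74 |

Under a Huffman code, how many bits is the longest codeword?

Merge the two lowest-weight nodes at each step:
S(45) + X(74) → 119
W(80) + 119 → 199
Q(130) + V(140) → 270
P(162) + 199 → 361
270 + 361 → 631
The first pair merged (S, X) ends up deepest, at depth 4.

4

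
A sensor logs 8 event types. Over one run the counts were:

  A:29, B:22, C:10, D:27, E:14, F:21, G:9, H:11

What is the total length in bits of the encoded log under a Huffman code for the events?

417

Build the Huffman tree bottom-up:
combine G(9), C(10) → 19
combine H(11), E(14) → 25
combine 19, F(21) → 40
combine B(22), 25 → 47
combine D(27), A(29) → 56
combine 40, 47 → 87
combine 56, 87 → 143
Total encoded bits = sum of merged weights = 19 + 25 + 40 + 47 + 56 + 87 + 143 = 417.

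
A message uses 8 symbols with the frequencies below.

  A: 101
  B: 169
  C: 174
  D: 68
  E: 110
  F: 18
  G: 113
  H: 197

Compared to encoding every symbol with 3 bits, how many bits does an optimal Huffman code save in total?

111

Fixed-length: 3 bits × 950 symbols = 2850 bits.
Huffman merges:
merge F(18) and D(68): 86
merge 86 and A(101): 187
merge E(110) and G(113): 223
merge B(169) and C(174): 343
merge 187 and H(197): 384
merge 223 and 343: 566
merge 384 and 566: 950
Huffman total = 86 + 187 + 223 + 343 + 384 + 566 + 950 = 2739 bits.
Saving = 2850 − 2739 = 111 bits.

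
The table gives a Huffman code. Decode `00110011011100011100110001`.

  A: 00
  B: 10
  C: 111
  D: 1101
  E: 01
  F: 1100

Read left to right; each codeword is recognised as soon as it completes (prefix code):
  00→A | 1100→F | 1101→D | 1100→F | 01→E | 1100→F | 1100→F | 01→E
Decoded message: AFDFEFFE

AFDFEFFE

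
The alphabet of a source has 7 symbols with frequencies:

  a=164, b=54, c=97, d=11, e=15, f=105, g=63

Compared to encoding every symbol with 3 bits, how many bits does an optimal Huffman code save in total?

260

Fixed-length: 3 bits × 509 symbols = 1527 bits.
Huffman merges:
combine d(11), e(15) → 26
combine 26, b(54) → 80
combine g(63), 80 → 143
combine c(97), f(105) → 202
combine 143, a(164) → 307
combine 202, 307 → 509
Huffman total = 26 + 80 + 143 + 202 + 307 + 509 = 1267 bits.
Saving = 1527 − 1267 = 260 bits.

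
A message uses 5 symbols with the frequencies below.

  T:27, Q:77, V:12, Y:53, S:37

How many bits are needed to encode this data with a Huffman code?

Greedily combine the two least-frequent nodes:
V(12) + T(27) → 39
S(37) + 39 → 76
Y(53) + 76 → 129
Q(77) + 129 → 206
Total encoded bits = sum of merged weights = 39 + 76 + 129 + 206 = 450.

450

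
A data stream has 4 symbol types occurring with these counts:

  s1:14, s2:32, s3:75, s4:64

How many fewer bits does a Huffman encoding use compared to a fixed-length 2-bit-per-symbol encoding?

29

Fixed-length: 2 bits × 185 symbols = 370 bits.
Huffman merges:
merge s1(14) and s2(32): 46
merge 46 and s4(64): 110
merge s3(75) and 110: 185
Huffman total = 46 + 110 + 185 = 341 bits.
Saving = 370 − 341 = 29 bits.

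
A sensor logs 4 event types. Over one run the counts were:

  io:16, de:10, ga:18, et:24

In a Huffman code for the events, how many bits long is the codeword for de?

2

Huffman merges, smallest pair first:
de(10) + io(16) → 26
ga(18) + et(24) → 42
26 + 42 → 68
de's leaf is at depth 2, giving a 2-bit codeword.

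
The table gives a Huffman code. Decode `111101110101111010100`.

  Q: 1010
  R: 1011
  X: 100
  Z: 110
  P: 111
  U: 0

PRQPQX

Read left to right; each codeword is recognised as soon as it completes (prefix code):
  111→P | 1011→R | 1010→Q | 111→P | 1010→Q | 100→X
Decoded message: PRQPQX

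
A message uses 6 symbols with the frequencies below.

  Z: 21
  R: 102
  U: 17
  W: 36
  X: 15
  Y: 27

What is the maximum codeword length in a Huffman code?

Merge the two lowest-weight nodes at each step:
X(15) + U(17) → 32
Z(21) + Y(27) → 48
32 + W(36) → 68
48 + 68 → 116
R(102) + 116 → 218
The rarest symbols sit at the bottom; the longest codeword is 4 bits.

4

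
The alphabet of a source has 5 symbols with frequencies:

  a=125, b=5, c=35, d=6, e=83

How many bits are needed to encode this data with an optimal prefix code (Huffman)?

Greedily combine the two least-frequent nodes:
merge b(5) and d(6): 11
merge 11 and c(35): 46
merge 46 and e(83): 129
merge a(125) and 129: 254
Total encoded bits = sum of merged weights = 11 + 46 + 129 + 254 = 440.

440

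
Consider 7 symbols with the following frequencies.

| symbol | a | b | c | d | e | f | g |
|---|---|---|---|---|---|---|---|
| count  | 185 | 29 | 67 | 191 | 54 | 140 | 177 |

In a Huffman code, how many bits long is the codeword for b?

5

Huffman merges, smallest pair first:
merge b(29) and e(54): 83
merge c(67) and 83: 150
merge f(140) and 150: 290
merge g(177) and a(185): 362
merge d(191) and 290: 481
merge 362 and 481: 843
b sits 5 levels below the root, so its codeword is 5 bits.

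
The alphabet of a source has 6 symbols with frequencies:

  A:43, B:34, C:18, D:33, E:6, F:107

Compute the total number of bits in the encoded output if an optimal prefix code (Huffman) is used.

533

Build the Huffman tree bottom-up:
merge E(6) and C(18): 24
merge 24 and D(33): 57
merge B(34) and A(43): 77
merge 57 and 77: 134
merge F(107) and 134: 241
Each symbol's bit-cost is frequency × depth; summing gives 533 bits (equivalently 24 + 57 + 77 + 134 + 241).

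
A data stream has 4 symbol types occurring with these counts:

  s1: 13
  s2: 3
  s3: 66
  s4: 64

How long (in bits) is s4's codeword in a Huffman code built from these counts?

Huffman merges, smallest pair first:
combine s2(3), s1(13) → 16
combine 16, s4(64) → 80
combine s3(66), 80 → 146
s4's leaf is at depth 2, giving a 2-bit codeword.

2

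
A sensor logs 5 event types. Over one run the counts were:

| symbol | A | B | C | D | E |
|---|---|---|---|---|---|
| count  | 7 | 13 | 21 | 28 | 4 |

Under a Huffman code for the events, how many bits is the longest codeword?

4

Merge the two lowest-weight nodes at each step:
E(4) + A(7) → 11
11 + B(13) → 24
C(21) + 24 → 45
D(28) + 45 → 73
The rarest symbols sit at the bottom; the longest codeword is 4 bits.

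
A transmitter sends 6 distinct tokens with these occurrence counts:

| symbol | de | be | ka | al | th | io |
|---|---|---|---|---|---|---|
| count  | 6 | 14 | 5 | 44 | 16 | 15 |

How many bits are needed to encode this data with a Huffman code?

223

Build the Huffman tree bottom-up:
merge ka(5) and de(6): 11
merge 11 and be(14): 25
merge io(15) and th(16): 31
merge 25 and 31: 56
merge al(44) and 56: 100
Each symbol's bit-cost is frequency × depth; summing gives 223 bits (equivalently 11 + 25 + 31 + 56 + 100).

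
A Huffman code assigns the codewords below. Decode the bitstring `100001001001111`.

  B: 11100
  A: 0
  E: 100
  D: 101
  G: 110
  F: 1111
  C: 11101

Read left to right; each codeword is recognised as soon as it completes (prefix code):
  100→E | 0→A | 0→A | 100→E | 100→E | 1111→F
Decoded message: EAAEEF

EAAEEF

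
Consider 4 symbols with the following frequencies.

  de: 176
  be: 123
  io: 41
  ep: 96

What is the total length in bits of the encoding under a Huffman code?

833

Greedily combine the two least-frequent nodes:
merge io(41) and ep(96): 137
merge be(123) and 137: 260
merge de(176) and 260: 436
Total encoded bits = sum of merged weights = 137 + 260 + 436 = 833.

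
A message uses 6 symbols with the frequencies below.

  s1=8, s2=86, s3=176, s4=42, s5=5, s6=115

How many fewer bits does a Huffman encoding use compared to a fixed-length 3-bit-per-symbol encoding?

Fixed-length: 3 bits × 432 symbols = 1296 bits.
Huffman merges:
combine s5(5), s1(8) → 13
combine 13, s4(42) → 55
combine 55, s2(86) → 141
combine s6(115), 141 → 256
combine s3(176), 256 → 432
Huffman total = 13 + 55 + 141 + 256 + 432 = 897 bits.
Saving = 1296 − 897 = 399 bits.

399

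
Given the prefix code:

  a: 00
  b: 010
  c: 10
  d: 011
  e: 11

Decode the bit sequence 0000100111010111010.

Read left to right; each codeword is recognised as soon as it completes (prefix code):
  00→a | 00→a | 10→c | 011→d | 10→c | 10→c | 11→e | 10→c | 10→c
Decoded message: aacdccecc

aacdccecc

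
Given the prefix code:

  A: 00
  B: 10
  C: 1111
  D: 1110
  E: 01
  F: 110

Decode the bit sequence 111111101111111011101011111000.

CDCDDBCBA

Read left to right; each codeword is recognised as soon as it completes (prefix code):
  1111→C | 1110→D | 1111→C | 1110→D | 1110→D | 10→B | 1111→C | 10→B | 00→A
Decoded message: CDCDDBCBA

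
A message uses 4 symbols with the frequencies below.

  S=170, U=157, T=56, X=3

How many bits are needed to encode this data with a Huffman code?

661

Greedily combine the two least-frequent nodes:
combine X(3), T(56) → 59
combine 59, U(157) → 216
combine S(170), 216 → 386
The encoded length is the sum of every internal node's weight: 59 + 216 + 386 = 661 bits.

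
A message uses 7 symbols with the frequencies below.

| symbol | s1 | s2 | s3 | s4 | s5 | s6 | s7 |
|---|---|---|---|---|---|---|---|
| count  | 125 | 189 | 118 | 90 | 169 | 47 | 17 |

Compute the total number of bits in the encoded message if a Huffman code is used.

1971

Merge the two smallest weights repeatedly:
combine s7(17), s6(47) → 64
combine 64, s4(90) → 154
combine s3(118), s1(125) → 243
combine 154, s5(169) → 323
combine s2(189), 243 → 432
combine 323, 432 → 755
Total encoded bits = sum of merged weights = 64 + 154 + 243 + 323 + 432 + 755 = 1971.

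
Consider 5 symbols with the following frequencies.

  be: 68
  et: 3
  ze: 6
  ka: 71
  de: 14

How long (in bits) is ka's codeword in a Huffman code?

Huffman merges, smallest pair first:
et(3) + ze(6) → 9
9 + de(14) → 23
23 + be(68) → 91
ka(71) + 91 → 162
ka is merged only at the final step, so code length = 1.

1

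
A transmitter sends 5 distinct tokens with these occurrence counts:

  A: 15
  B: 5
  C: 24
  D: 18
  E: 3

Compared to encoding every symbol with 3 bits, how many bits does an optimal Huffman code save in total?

58

Fixed-length: 3 bits × 65 symbols = 195 bits.
Huffman merges:
merge E(3) and B(5): 8
merge 8 and A(15): 23
merge D(18) and 23: 41
merge C(24) and 41: 65
Huffman total = 8 + 23 + 41 + 65 = 137 bits.
Saving = 195 − 137 = 58 bits.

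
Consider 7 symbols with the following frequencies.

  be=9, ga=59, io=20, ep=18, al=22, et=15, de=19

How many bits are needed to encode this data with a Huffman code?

427

Greedily combine the two least-frequent nodes:
merge be(9) and et(15): 24
merge ep(18) and de(19): 37
merge io(20) and al(22): 42
merge 24 and 37: 61
merge 42 and ga(59): 101
merge 61 and 101: 162
Total encoded bits = sum of merged weights = 24 + 37 + 42 + 61 + 101 + 162 = 427.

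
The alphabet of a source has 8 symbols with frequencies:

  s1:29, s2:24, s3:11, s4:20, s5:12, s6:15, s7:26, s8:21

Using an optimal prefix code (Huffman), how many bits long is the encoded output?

468

Greedily combine the two least-frequent nodes:
merge s3(11) and s5(12): 23
merge s6(15) and s4(20): 35
merge s8(21) and 23: 44
merge s2(24) and s7(26): 50
merge s1(29) and 35: 64
merge 44 and 50: 94
merge 64 and 94: 158
Total encoded bits = sum of merged weights = 23 + 35 + 44 + 50 + 64 + 94 + 158 = 468.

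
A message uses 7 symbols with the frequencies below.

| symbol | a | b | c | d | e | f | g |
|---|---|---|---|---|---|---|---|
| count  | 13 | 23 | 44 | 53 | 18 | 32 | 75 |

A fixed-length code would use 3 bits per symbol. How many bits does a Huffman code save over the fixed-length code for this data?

Fixed-length: 3 bits × 258 symbols = 774 bits.
Huffman merges:
a(13) + e(18) → 31
b(23) + 31 → 54
f(32) + c(44) → 76
d(53) + 54 → 107
g(75) + 76 → 151
107 + 151 → 258
Huffman total = 31 + 54 + 76 + 107 + 151 + 258 = 677 bits.
Saving = 774 − 677 = 97 bits.

97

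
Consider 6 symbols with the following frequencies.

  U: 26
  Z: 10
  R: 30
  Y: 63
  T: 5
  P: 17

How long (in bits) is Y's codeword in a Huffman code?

Repeatedly merge the two smallest:
merge T(5) and Z(10): 15
merge 15 and P(17): 32
merge U(26) and R(30): 56
merge 32 and 56: 88
merge Y(63) and 88: 151
Y is a child of the root — depth 1, so its codeword is a single bit.

1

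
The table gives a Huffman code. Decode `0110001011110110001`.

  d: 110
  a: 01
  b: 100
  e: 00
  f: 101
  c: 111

Read left to right; each codeword is recognised as soon as it completes (prefix code):
  01→a | 100→b | 01→a | 01→a | 111→c | 01→a | 100→b | 01→a
Decoded message: abaacaba

abaacaba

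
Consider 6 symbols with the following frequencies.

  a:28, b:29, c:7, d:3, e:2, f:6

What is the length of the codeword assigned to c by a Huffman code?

Build the tree from the bottom:
merge e(2) and d(3): 5
merge 5 and f(6): 11
merge c(7) and 11: 18
merge 18 and a(28): 46
merge b(29) and 46: 75
c sits 3 levels below the root, so its codeword is 3 bits.

3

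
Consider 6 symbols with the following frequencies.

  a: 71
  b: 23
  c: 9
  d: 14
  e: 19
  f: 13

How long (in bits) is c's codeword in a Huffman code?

4

Repeatedly merge the two smallest:
c(9) + f(13) → 22
d(14) + e(19) → 33
22 + b(23) → 45
33 + 45 → 78
a(71) + 78 → 149
c's leaf is at depth 4, giving a 4-bit codeword.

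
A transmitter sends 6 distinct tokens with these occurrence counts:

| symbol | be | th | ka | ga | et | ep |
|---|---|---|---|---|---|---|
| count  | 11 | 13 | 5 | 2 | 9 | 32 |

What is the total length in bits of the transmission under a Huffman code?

159

Build the Huffman tree bottom-up:
combine ga(2), ka(5) → 7
combine 7, et(9) → 16
combine be(11), th(13) → 24
combine 16, 24 → 40
combine ep(32), 40 → 72
Each symbol's bit-cost is frequency × depth; summing gives 159 bits (equivalently 7 + 16 + 24 + 40 + 72).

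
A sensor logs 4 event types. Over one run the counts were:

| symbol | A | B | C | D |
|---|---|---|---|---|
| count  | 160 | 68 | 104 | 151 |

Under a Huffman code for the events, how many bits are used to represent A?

2

Repeatedly merge the two smallest:
merge B(68) and C(104): 172
merge D(151) and A(160): 311
merge 172 and 311: 483
A's leaf is at depth 2, giving a 2-bit codeword.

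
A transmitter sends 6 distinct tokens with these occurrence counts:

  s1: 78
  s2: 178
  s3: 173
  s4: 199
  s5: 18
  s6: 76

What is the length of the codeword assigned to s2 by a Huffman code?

Build the tree from the bottom:
s5(18) + s6(76) → 94
s1(78) + 94 → 172
172 + s3(173) → 345
s2(178) + s4(199) → 377
345 + 377 → 722
The subtree containing s2 is merged 2 times, so code length = 2.

2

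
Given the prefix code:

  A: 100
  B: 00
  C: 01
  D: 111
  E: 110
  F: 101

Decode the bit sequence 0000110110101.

BBEEF

Read left to right; each codeword is recognised as soon as it completes (prefix code):
  00→B | 00→B | 110→E | 110→E | 101→F
Decoded message: BBEEF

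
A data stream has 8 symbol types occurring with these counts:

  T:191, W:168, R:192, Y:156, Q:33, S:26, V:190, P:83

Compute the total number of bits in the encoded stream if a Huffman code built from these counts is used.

Merge the two smallest weights repeatedly:
merge S(26) and Q(33): 59
merge 59 and P(83): 142
merge 142 and Y(156): 298
merge W(168) and V(190): 358
merge T(191) and R(192): 383
merge 298 and 358: 656
merge 383 and 656: 1039
The encoded length is the sum of every internal node's weight: 59 + 142 + 298 + 358 + 383 + 656 + 1039 = 2935 bits.

2935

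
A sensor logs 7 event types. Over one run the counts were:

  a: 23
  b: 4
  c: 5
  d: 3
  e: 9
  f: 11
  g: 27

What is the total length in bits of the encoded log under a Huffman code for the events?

203

Build the Huffman tree bottom-up:
merge d(3) and b(4): 7
merge c(5) and 7: 12
merge e(9) and f(11): 20
merge 12 and 20: 32
merge a(23) and g(27): 50
merge 32 and 50: 82
Total encoded bits = sum of merged weights = 7 + 12 + 20 + 32 + 50 + 82 = 203.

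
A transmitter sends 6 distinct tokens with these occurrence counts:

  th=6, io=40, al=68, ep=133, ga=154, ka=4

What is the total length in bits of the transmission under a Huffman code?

Greedily combine the two least-frequent nodes:
combine ka(4), th(6) → 10
combine 10, io(40) → 50
combine 50, al(68) → 118
combine 118, ep(133) → 251
combine ga(154), 251 → 405
The encoded length is the sum of every internal node's weight: 10 + 50 + 118 + 251 + 405 = 834 bits.

834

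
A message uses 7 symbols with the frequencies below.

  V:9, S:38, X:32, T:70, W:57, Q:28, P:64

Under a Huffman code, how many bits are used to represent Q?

4

Repeatedly merge the two smallest:
V(9) + Q(28) → 37
X(32) + 37 → 69
S(38) + W(57) → 95
P(64) + 69 → 133
T(70) + 95 → 165
133 + 165 → 298
Q's leaf is at depth 4, giving a 4-bit codeword.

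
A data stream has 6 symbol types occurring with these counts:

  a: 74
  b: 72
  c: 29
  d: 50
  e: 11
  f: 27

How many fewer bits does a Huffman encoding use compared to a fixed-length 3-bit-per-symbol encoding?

Fixed-length: 3 bits × 263 symbols = 789 bits.
Huffman merges:
merge e(11) and f(27): 38
merge c(29) and 38: 67
merge d(50) and 67: 117
merge b(72) and a(74): 146
merge 117 and 146: 263
Huffman total = 38 + 67 + 117 + 146 + 263 = 631 bits.
Saving = 789 − 631 = 158 bits.

158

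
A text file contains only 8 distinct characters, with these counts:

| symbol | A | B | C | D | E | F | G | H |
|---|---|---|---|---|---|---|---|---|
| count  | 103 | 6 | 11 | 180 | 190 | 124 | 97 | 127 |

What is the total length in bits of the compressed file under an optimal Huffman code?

2275

Merge the two smallest weights repeatedly:
B(6) + C(11) → 17
17 + G(97) → 114
A(103) + 114 → 217
F(124) + H(127) → 251
D(180) + E(190) → 370
217 + 251 → 468
370 + 468 → 838
The encoded length is the sum of every internal node's weight: 17 + 114 + 217 + 251 + 370 + 468 + 838 = 2275 bits.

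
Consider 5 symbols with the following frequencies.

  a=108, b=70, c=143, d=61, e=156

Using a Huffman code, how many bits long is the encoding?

1207

Merge the two smallest weights repeatedly:
combine d(61), b(70) → 131
combine a(108), 131 → 239
combine c(143), e(156) → 299
combine 239, 299 → 538
The encoded length is the sum of every internal node's weight: 131 + 239 + 299 + 538 = 1207 bits.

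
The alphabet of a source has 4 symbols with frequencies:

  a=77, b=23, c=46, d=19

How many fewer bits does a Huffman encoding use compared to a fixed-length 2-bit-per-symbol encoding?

35

Fixed-length: 2 bits × 165 symbols = 330 bits.
Huffman merges:
combine d(19), b(23) → 42
combine 42, c(46) → 88
combine a(77), 88 → 165
Huffman total = 42 + 88 + 165 = 295 bits.
Saving = 330 − 295 = 35 bits.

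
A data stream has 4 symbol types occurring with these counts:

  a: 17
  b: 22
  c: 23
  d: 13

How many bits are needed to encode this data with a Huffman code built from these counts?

150

Greedily combine the two least-frequent nodes:
combine d(13), a(17) → 30
combine b(22), c(23) → 45
combine 30, 45 → 75
Each symbol's bit-cost is frequency × depth; summing gives 150 bits (equivalently 30 + 45 + 75).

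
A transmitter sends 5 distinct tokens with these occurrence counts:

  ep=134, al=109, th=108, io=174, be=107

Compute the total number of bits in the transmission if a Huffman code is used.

Greedily combine the two least-frequent nodes:
combine be(107), th(108) → 215
combine al(109), ep(134) → 243
combine io(174), 215 → 389
combine 243, 389 → 632
The encoded length is the sum of every internal node's weight: 215 + 243 + 389 + 632 = 1479 bits.

1479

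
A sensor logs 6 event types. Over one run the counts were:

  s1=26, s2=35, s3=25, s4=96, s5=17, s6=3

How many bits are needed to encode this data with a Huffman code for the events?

434

Greedily combine the two least-frequent nodes:
merge s6(3) and s5(17): 20
merge 20 and s3(25): 45
merge s1(26) and s2(35): 61
merge 45 and 61: 106
merge s4(96) and 106: 202
Total encoded bits = sum of merged weights = 20 + 45 + 61 + 106 + 202 = 434.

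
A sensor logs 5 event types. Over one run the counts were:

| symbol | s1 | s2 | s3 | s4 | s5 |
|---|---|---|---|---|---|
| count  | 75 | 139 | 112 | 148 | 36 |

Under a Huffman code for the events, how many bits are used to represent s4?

Repeatedly merge the two smallest:
combine s5(36), s1(75) → 111
combine 111, s3(112) → 223
combine s2(139), s4(148) → 287
combine 223, 287 → 510
The subtree containing s4 is merged 2 times, so code length = 2.

2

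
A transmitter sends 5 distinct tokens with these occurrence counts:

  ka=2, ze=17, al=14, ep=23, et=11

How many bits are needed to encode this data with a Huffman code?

Greedily combine the two least-frequent nodes:
merge ka(2) and et(11): 13
merge 13 and al(14): 27
merge ze(17) and ep(23): 40
merge 27 and 40: 67
Each symbol's bit-cost is frequency × depth; summing gives 147 bits (equivalently 13 + 27 + 40 + 67).

147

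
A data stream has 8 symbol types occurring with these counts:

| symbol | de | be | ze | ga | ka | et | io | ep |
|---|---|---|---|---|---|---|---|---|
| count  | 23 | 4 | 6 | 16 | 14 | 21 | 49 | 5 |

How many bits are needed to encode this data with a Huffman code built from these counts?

366

Greedily combine the two least-frequent nodes:
be(4) + ep(5) → 9
ze(6) + 9 → 15
ka(14) + 15 → 29
ga(16) + et(21) → 37
de(23) + 29 → 52
37 + io(49) → 86
52 + 86 → 138
Total encoded bits = sum of merged weights = 9 + 15 + 29 + 37 + 52 + 86 + 138 = 366.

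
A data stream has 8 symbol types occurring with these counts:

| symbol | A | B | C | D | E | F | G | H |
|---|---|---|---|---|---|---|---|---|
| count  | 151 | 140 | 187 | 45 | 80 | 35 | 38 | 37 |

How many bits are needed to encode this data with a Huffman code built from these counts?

1956

Build the Huffman tree bottom-up:
F(35) + H(37) → 72
G(38) + D(45) → 83
72 + E(80) → 152
83 + B(140) → 223
A(151) + 152 → 303
C(187) + 223 → 410
303 + 410 → 713
Total encoded bits = sum of merged weights = 72 + 83 + 152 + 223 + 303 + 410 + 713 = 1956.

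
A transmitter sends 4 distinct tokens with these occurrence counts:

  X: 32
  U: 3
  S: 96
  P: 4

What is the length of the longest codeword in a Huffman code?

3

Merge the two lowest-weight nodes at each step:
merge U(3) and P(4): 7
merge 7 and X(32): 39
merge 39 and S(96): 135
The rarest symbols sit at the bottom; the longest codeword is 3 bits.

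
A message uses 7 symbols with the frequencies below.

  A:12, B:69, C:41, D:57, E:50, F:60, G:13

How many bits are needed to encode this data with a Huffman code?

802

Greedily combine the two least-frequent nodes:
combine A(12), G(13) → 25
combine 25, C(41) → 66
combine E(50), D(57) → 107
combine F(60), 66 → 126
combine B(69), 107 → 176
combine 126, 176 → 302
The encoded length is the sum of every internal node's weight: 25 + 66 + 107 + 126 + 176 + 302 = 802 bits.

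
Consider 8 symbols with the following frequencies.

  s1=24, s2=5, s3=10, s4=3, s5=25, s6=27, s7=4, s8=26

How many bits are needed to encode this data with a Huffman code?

335

Merge the two smallest weights repeatedly:
combine s4(3), s7(4) → 7
combine s2(5), 7 → 12
combine s3(10), 12 → 22
combine 22, s1(24) → 46
combine s5(25), s8(26) → 51
combine s6(27), 46 → 73
combine 51, 73 → 124
Total encoded bits = sum of merged weights = 7 + 12 + 22 + 46 + 51 + 73 + 124 = 335.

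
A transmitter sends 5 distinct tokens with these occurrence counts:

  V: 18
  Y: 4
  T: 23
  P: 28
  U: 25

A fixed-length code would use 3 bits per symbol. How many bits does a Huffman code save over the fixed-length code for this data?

Fixed-length: 3 bits × 98 symbols = 294 bits.
Huffman merges:
merge Y(4) and V(18): 22
merge 22 and T(23): 45
merge U(25) and P(28): 53
merge 45 and 53: 98
Huffman total = 22 + 45 + 53 + 98 = 218 bits.
Saving = 294 − 218 = 76 bits.

76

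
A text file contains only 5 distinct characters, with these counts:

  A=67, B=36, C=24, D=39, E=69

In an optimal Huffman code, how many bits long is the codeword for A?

2

Huffman merges, smallest pair first:
combine C(24), B(36) → 60
combine D(39), 60 → 99
combine A(67), E(69) → 136
combine 99, 136 → 235
A sits 2 levels below the root, so its codeword is 2 bits.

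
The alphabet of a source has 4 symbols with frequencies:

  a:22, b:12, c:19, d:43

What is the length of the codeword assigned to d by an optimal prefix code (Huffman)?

1

Huffman merges, smallest pair first:
combine b(12), c(19) → 31
combine a(22), 31 → 53
combine d(43), 53 → 96
d is a child of the root — depth 1, so its codeword is a single bit.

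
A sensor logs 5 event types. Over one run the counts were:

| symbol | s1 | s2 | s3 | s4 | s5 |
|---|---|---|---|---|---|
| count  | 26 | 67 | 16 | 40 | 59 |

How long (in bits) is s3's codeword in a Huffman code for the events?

3

Build the tree from the bottom:
combine s3(16), s1(26) → 42
combine s4(40), 42 → 82
combine s5(59), s2(67) → 126
combine 82, 126 → 208
s3's leaf is at depth 3, giving a 3-bit codeword.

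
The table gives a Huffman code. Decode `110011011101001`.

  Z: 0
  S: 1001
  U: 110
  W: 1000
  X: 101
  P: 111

UZUPZS

Read left to right; each codeword is recognised as soon as it completes (prefix code):
  110→U | 0→Z | 110→U | 111→P | 0→Z | 1001→S
Decoded message: UZUPZS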